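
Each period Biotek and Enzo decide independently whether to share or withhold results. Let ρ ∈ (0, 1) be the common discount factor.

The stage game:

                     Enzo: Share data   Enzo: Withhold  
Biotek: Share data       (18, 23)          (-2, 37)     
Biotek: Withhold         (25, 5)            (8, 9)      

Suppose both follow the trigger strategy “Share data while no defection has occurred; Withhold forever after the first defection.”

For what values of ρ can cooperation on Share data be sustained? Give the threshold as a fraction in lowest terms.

Biotek: cooperation gives 18 each period; deviation gives 25 once then 8 forever.
  18/(1−ρ) ≥ 25 + 8ρ/(1−ρ) ⇒ ρ ≥ 7/17.
Enzo: cooperation gives 23 each period; deviation gives 37 once then 9 forever.
  ρ ≥ 14/28 = 1/2.
Both must hold, so the binding constraint is Enzo's: ρ ≥ 1/2.

1/2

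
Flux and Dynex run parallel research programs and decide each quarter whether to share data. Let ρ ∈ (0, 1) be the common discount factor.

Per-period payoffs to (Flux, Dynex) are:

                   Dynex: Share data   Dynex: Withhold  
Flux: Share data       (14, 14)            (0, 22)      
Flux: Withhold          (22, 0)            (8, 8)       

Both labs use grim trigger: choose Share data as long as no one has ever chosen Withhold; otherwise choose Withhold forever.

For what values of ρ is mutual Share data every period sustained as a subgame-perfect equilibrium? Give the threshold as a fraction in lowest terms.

One-period gain from deviating is 22 − 14 = 8. The loss is 14 − 8 = 6 in every subsequent period, with present value 6·ρ/(1−ρ).
Deviation is unprofitable when 6·ρ/(1−ρ) ≥ 8, i.e. ρ/(1−ρ) ≥ 4/3.
Equivalently ρ ≥ 8/(8+6) = 4/7.

4/7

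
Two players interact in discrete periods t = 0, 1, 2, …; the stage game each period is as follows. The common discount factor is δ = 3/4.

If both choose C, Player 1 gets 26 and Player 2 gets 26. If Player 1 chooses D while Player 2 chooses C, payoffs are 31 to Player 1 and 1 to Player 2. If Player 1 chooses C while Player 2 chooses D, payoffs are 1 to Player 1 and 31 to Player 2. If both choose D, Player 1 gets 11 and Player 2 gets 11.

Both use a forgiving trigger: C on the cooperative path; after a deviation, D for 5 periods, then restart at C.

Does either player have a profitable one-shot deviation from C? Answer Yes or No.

A one-shot deviation gives 31 now, then 11 for 5 periods, then back to 26.
Gain from deviating: (31−26) today; loss: (26−11) in each of the next 5 periods.
No-deviation condition: (26−11)(δ+…+δ^5) ≥ 31−26, i.e. δ+…+δ^5 ≥ 1/3.
At δ = 3/4: δ+…+δ^5 = 2.2881 ≥ 0.3333.
So cooperation is sustainable.

No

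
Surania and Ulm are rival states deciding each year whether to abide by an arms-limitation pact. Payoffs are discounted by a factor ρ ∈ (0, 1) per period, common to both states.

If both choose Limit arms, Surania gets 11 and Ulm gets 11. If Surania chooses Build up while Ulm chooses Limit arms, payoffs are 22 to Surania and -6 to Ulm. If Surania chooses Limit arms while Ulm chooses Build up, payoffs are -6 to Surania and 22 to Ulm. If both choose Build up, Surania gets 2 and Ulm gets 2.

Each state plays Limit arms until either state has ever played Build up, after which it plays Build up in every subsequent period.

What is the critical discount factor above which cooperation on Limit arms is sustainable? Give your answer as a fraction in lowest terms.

11/20

One-period gain from deviating is 22 − 11 = 11. The loss is 11 − 2 = 9 in every subsequent period, with present value 9·ρ/(1−ρ).
Deviation is unprofitable when 9·ρ/(1−ρ) ≥ 11, i.e. ρ/(1−ρ) ≥ 11/9.
Equivalently ρ ≥ 11/(11+9) = 11/20.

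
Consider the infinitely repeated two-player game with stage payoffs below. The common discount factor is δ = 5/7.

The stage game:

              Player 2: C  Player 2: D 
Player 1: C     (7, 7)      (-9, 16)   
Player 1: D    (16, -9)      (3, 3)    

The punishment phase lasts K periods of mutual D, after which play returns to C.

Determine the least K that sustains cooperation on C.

Need Σ_{k=1}^{K} δ^k ≥ (16−7)/(7−3) = 2.2500 at δ = 5/7.
At K = 6 the sum is 2.1680 < 2.2500; at K = 7 it is 2.2628 ≥ 2.2500.
So the minimum punishment length is K = 7.

7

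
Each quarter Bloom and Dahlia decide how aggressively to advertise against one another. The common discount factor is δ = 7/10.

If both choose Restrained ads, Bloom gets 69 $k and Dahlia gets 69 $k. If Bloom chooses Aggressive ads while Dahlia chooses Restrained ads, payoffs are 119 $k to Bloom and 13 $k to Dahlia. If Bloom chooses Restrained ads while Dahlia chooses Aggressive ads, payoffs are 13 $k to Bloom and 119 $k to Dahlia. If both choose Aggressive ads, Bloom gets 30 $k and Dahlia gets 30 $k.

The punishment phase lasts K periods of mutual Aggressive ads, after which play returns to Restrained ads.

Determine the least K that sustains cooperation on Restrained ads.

3

Need Σ_{k=1}^{K} δ^k ≥ (119−69)/(69−30) = 1.2821 at δ = 7/10.
At K = 2 the sum is 1.1900 < 1.2821; at K = 3 it is 1.5330 ≥ 1.2821.
So the minimum punishment length is K = 3.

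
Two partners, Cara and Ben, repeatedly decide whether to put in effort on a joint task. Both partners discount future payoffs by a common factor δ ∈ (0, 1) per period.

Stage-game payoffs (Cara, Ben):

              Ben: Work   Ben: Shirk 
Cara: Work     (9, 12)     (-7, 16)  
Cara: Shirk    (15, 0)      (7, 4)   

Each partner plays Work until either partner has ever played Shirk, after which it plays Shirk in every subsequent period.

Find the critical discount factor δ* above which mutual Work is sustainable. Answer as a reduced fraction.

3/4

For Cara: deviation gain 15−9 = 6, per-period punishment loss 9−7 = 2. IC gives δ ≥ 6/8 = 3/4.
For Ben: gain 4, loss 8 per period, so δ ≥ 4/12 = 1/3.
The tighter constraint is Cara's, so cooperation needs δ ≥ 3/4.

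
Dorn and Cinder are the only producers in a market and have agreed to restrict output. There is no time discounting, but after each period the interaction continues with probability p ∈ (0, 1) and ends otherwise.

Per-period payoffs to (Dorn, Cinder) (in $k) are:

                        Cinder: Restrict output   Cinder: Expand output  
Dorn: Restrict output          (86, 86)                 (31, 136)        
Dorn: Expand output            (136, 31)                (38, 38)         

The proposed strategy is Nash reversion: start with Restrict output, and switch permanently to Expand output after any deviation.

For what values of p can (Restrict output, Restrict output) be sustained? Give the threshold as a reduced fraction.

25/49

With no time discounting, the continuation probability p plays the role of the discount factor.
Grim-trigger IC: 86/(1−p) ≥ 136 + 38p/(1−p) ⇒ p ≥ (136−86)/(136−38) = 25/49.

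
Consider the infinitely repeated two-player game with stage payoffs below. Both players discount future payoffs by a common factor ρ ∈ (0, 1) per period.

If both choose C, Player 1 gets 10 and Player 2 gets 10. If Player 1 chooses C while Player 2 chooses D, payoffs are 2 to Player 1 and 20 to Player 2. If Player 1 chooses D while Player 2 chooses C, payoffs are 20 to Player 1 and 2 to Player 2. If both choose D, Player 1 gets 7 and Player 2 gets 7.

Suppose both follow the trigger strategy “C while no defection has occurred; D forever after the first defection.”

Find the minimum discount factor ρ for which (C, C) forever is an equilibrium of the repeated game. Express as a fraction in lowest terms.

10/13

Under grim trigger the critical discount factor is (T−C)/(T−P) with T = 20, C = 10, P = 7.
ρ* = (20−10)/(20−7) = 10/13.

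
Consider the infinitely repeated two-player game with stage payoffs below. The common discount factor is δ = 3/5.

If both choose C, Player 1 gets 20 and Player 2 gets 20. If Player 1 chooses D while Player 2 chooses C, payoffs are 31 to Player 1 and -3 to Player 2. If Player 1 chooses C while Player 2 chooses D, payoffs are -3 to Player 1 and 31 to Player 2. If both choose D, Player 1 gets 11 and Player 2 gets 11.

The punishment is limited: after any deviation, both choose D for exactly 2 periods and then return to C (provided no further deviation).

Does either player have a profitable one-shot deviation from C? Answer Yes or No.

Yes

A one-shot deviation gives 31 now, then 11 for 2 periods, then back to 20.
Gain from deviating: (31−20) today; loss: (20−11) in each of the next 2 periods.
No-deviation condition: (20−11)(δ+…+δ^2) ≥ 31−20, i.e. δ+…+δ^2 ≥ 11/9.
At δ = 3/5: δ+…+δ^2 = 0.9600 < 1.2222.
So cooperation is not sustainable.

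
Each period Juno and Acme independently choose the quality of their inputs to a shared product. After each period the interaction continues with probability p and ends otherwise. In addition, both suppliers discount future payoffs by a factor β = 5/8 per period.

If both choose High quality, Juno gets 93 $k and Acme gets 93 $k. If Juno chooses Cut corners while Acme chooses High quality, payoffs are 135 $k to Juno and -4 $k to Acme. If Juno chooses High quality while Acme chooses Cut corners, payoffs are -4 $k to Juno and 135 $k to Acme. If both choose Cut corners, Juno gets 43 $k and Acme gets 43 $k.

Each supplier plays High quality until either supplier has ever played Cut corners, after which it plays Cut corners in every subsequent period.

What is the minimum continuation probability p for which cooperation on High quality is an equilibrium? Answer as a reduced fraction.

Expected continuation weight on next period's payoff is β·p = 5/8·p, which plays the role of the discount factor.
Cooperation requires 5/8·p ≥ (135−93)/(135−43) = 21/46, hence p ≥ 84/115.

84/115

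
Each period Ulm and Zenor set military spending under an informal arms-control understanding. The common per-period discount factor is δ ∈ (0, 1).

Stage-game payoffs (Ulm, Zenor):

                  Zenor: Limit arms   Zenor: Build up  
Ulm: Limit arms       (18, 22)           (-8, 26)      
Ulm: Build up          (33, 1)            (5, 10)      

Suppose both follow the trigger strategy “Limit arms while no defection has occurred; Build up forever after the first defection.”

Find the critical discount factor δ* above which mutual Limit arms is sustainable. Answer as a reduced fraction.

Ulm: cooperation gives 18 each period; deviation gives 33 once then 5 forever.
  18/(1−δ) ≥ 33 + 5δ/(1−δ) ⇒ δ ≥ 15/28.
Zenor: cooperation gives 22 each period; deviation gives 26 once then 10 forever.
  δ ≥ 4/16 = 1/4.
Both must hold, so the binding constraint is Ulm's: δ ≥ 15/28.

15/28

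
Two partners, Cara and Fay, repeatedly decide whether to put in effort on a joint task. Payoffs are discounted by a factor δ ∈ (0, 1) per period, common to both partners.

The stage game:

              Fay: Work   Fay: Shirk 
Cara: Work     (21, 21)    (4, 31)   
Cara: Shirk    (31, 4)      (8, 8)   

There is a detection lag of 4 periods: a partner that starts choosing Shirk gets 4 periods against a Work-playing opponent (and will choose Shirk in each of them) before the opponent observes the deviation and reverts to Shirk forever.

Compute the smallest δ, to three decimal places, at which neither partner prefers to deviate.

Deviating for the 4 undetected periods gains 31−21 = 10 per period over cooperation, then loses 21−8 = 13 per period forever once punishment starts.
Gain: 10(1 + δ + … + δ^3); loss: 13·δ^4/(1−δ).
No profitable deviation ⇔ 10(1−δ^4) ≤ 13·δ^4, i.e. δ^4 ≥ 10/(10+13) = 10/23.
Hence δ ≥ (10/23)^(1/4) ≈ 0.812.

0.812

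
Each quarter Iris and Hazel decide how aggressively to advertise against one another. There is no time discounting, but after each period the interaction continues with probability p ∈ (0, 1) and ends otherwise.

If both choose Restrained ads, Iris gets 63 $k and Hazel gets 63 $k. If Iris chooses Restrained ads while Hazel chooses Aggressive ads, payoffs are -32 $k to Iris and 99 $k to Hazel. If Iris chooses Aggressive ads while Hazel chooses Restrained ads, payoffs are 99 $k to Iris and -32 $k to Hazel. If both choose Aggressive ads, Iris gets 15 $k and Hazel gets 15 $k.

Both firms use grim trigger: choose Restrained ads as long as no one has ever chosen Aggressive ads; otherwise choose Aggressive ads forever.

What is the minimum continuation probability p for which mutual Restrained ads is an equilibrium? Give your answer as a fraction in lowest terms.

With no time discounting, the continuation probability p plays the role of the discount factor.
Grim-trigger IC: 63/(1−p) ≥ 99 + 15p/(1−p) ⇒ p ≥ (99−63)/(99−15) = 3/7.

3/7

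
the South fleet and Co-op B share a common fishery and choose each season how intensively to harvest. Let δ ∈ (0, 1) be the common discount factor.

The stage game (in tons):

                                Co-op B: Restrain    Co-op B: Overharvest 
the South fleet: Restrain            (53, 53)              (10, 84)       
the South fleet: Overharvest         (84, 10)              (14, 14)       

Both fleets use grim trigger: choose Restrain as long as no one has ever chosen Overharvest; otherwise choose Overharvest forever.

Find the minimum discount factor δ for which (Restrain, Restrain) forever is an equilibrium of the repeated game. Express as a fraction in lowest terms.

31/70

One-period gain from deviating is 84 − 53 = 31. The loss is 53 − 14 = 39 in every subsequent period, with present value 39·δ/(1−δ).
Deviation is unprofitable when 39·δ/(1−δ) ≥ 31, i.e. δ/(1−δ) ≥ 31/39.
Equivalently δ ≥ 31/(31+39) = 31/70.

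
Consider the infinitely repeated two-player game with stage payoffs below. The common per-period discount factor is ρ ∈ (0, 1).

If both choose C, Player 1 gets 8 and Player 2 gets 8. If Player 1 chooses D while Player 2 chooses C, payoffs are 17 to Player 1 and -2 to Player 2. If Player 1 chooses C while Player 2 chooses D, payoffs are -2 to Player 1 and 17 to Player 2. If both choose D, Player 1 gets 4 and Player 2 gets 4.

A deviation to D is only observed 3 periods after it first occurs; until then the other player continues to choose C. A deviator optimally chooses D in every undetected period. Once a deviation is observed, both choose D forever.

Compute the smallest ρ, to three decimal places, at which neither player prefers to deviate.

The best deviation is to choose D for all 3 undetected periods, earning 17 each, then 4 forever once detected.
Deviation value: 17(1−ρ^3)/(1−ρ) + 4ρ^3/(1−ρ); cooperation value: 8/(1−ρ).
IC: 8 ≥ 17(1−ρ^3) + 4ρ^3 = 17 − 13ρ^3.
So ρ^3 ≥ 9/13, giving ρ ≥ (9/13)^(1/3) ≈ 0.885.

0.885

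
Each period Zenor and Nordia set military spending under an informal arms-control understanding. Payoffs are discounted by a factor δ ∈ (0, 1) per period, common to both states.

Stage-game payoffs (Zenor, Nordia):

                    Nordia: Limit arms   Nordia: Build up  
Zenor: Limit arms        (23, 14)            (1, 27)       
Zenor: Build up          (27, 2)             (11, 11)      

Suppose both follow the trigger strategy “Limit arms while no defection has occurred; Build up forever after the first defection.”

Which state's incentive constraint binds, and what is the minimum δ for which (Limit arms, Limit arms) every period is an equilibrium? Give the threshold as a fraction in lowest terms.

Nordia; δ ≥ 13/16

Zenor: cooperation gives 23 each period; deviation gives 27 once then 11 forever.
  23/(1−δ) ≥ 27 + 11δ/(1−δ) ⇒ δ ≥ 4/16 = 1/4.
Nordia: cooperation gives 14 each period; deviation gives 27 once then 11 forever.
  δ ≥ 13/16.
Both must hold, so the binding constraint is Nordia's: δ ≥ 13/16.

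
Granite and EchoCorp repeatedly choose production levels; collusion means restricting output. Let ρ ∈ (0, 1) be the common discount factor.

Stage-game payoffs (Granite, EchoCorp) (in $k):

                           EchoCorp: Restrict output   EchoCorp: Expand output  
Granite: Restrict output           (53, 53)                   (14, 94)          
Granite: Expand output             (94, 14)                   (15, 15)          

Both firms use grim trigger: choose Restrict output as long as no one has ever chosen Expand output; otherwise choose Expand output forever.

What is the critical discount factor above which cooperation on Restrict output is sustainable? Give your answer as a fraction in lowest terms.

Under grim trigger the critical discount factor is (T−C)/(T−P) with T = 94, C = 53, P = 15.
ρ* = (94−53)/(94−15) = 41/79.

41/79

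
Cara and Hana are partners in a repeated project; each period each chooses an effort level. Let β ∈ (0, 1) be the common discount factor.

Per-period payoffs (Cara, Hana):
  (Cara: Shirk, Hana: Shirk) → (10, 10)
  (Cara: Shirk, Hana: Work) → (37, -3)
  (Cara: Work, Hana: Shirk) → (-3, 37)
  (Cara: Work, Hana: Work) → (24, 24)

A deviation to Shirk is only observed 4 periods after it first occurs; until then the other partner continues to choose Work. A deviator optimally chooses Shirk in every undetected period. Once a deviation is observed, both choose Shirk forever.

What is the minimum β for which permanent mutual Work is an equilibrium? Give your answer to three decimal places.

0.833

The best deviation is to choose Shirk for all 4 undetected periods, earning 37 each, then 10 forever once detected.
Deviation value: 37(1−β^4)/(1−β) + 10β^4/(1−β); cooperation value: 24/(1−β).
IC: 24 ≥ 37(1−β^4) + 10β^4 = 37 − 27β^4.
So β^4 ≥ 13/27, giving β ≥ (13/27)^(1/4) ≈ 0.833.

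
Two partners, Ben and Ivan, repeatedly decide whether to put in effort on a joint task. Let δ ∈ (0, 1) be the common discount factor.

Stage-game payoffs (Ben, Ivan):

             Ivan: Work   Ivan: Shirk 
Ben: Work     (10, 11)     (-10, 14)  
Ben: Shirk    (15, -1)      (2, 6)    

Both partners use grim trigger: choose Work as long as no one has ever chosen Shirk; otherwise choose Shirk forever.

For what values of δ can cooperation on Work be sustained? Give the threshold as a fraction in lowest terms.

5/13

Ben's threshold: (15−10)/(15−2) = 5/13.
Ivan's threshold: (14−11)/(14−6) = 3/8.
5/13 > 3/8, so Ben binds and δ* = 5/13.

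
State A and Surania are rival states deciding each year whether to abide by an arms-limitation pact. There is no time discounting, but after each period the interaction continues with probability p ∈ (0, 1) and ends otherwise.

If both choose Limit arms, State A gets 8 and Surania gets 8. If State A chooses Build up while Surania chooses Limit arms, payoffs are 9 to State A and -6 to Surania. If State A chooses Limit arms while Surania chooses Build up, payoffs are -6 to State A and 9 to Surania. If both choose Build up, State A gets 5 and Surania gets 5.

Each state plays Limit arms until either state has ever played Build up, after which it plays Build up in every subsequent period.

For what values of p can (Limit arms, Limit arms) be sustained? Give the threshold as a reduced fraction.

1/4

Expected cooperation value is 8 + p·8 + p²·8 + … = 8/(1−p); deviation gives 9 + p·5/(1−p).
8 ≥ 9(1−p) + 5p ⇒ 4p ≥ 1 ⇒ p ≥ 1/4.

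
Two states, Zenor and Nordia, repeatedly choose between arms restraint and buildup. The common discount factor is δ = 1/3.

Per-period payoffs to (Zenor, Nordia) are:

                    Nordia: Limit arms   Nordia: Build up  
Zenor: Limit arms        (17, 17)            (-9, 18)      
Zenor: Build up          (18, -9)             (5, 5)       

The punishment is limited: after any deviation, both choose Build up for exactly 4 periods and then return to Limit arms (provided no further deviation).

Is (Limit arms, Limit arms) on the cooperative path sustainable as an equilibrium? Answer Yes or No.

Yes

A one-shot deviation gives 18 now, then 5 for 4 periods, then back to 17.
Gain from deviating: (18−17) today; loss: (17−5) in each of the next 4 periods.
No-deviation condition: (17−5)(δ+…+δ^4) ≥ 18−17, i.e. δ+…+δ^4 ≥ 1/12.
At δ = 1/3: δ+…+δ^4 = 0.4938 ≥ 0.0833.
So cooperation is sustainable.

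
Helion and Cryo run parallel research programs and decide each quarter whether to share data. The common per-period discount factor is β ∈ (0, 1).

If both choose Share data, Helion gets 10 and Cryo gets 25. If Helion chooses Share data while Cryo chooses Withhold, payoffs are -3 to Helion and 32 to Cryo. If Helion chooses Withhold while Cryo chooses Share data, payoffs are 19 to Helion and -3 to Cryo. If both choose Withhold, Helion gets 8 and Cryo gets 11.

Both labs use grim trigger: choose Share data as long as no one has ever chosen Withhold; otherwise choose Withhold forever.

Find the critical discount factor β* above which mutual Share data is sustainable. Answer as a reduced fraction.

9/11

Helion's threshold: (19−10)/(19−8) = 9/11.
Cryo's threshold: (32−25)/(32−11) = 1/3.
9/11 > 1/3, so Helion binds and β* = 9/11.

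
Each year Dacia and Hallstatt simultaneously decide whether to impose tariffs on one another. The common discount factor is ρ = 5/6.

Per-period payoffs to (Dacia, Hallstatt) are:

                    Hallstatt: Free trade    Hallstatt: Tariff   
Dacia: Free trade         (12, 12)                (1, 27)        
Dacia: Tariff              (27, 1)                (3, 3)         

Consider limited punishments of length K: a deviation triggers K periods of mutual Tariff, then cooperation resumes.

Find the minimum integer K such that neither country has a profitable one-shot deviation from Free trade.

No profitable deviation requires (12−3)(ρ+…+ρ^K) ≥ 27−12, i.e. ρ+…+ρ^K ≥ 5/3 ≈ 1.6667.
With ρ = 5/6, the partial sums are K=1: 0.8333, K=2: 1.5278, K=3: 2.1065.
K = 3 is the first length at which the sum reaches 1.6667.

3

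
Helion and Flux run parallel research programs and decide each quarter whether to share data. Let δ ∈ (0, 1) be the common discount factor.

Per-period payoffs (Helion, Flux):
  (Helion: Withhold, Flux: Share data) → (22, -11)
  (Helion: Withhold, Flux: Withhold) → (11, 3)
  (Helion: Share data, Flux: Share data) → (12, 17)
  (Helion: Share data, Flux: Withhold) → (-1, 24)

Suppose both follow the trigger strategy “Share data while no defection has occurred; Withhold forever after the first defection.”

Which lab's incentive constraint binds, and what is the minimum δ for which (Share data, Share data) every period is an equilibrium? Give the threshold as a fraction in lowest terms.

For Helion: deviation gain 22−12 = 10, per-period punishment loss 12−11 = 1. IC gives δ ≥ 10/11.
For Flux: gain 7, loss 14 per period, so δ ≥ 7/21 = 1/3.
The tighter constraint is Helion's, so cooperation needs δ ≥ 10/11.

Helion; δ ≥ 10/11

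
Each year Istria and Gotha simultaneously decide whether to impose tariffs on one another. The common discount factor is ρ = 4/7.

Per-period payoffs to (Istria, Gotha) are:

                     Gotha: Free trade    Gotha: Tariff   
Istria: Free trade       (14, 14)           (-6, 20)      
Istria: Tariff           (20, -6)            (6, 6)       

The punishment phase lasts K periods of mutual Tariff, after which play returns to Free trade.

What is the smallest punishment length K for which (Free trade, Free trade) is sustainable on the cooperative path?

2

No profitable deviation requires (14−6)(ρ+…+ρ^K) ≥ 20−14, i.e. ρ+…+ρ^K ≥ 3/4 ≈ 0.7500.
With ρ = 4/7, the partial sums are K=1: 0.5714, K=2: 0.8980.
K = 2 is the first length at which the sum reaches 0.7500.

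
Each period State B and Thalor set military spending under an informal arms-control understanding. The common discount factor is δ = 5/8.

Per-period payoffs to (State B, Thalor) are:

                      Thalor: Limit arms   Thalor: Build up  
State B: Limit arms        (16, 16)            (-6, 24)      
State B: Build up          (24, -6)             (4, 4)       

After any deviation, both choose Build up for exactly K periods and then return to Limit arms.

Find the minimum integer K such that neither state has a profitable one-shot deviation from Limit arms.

2

No profitable deviation requires (16−4)(δ+…+δ^K) ≥ 24−16, i.e. δ+…+δ^K ≥ 2/3 ≈ 0.6667.
With δ = 5/8, the partial sums are K=1: 0.6250, K=2: 1.0156.
K = 2 is the first length at which the sum reaches 0.6667.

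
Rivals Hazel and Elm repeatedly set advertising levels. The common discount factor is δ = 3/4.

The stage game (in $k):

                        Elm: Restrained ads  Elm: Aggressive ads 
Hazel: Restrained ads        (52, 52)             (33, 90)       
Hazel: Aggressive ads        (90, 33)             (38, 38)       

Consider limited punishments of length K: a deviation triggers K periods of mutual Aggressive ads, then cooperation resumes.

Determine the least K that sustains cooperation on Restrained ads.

Need Σ_{k=1}^{K} δ^k ≥ (90−52)/(52−38) = 2.7143 at δ = 3/4.
At K = 8 the sum is 2.6997 < 2.7143; at K = 9 it is 2.7747 ≥ 2.7143.
So the minimum punishment length is K = 9.

9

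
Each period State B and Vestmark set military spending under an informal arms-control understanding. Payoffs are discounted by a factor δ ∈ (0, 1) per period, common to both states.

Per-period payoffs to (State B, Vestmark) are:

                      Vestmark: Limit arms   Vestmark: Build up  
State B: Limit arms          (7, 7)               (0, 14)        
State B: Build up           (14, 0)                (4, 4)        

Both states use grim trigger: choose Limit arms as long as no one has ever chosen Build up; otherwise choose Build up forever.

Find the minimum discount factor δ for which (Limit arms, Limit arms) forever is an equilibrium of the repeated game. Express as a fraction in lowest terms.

7/10

7/(1−δ) ≥ 14 + 4δ/(1−δ)
7 ≥ 14 − 10δ
δ ≥ 7/10.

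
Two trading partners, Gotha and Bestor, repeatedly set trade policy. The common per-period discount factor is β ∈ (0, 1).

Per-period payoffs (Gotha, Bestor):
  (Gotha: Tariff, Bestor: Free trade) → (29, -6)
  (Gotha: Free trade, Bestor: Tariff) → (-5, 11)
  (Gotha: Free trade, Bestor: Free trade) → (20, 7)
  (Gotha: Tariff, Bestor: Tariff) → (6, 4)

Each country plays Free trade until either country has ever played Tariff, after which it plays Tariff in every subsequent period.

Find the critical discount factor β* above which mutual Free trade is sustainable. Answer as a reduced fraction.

4/7

Gotha's threshold: (29−20)/(29−6) = 9/23.
Bestor's threshold: (11−7)/(11−4) = 4/7.
9/23 < 4/7, so Bestor binds and β* = 4/7.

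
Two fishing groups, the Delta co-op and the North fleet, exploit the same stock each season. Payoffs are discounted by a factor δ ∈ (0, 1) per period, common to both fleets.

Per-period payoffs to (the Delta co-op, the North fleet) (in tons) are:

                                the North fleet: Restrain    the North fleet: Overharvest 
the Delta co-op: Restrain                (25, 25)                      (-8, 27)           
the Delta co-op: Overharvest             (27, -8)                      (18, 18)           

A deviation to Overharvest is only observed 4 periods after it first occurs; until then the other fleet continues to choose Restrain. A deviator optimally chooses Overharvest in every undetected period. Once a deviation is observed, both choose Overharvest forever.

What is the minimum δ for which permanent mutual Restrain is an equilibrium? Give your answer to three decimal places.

0.687

Deviating for the 4 undetected periods gains 27−25 = 2 per period over cooperation, then loses 25−18 = 7 per period forever once punishment starts.
Gain: 2(1 + δ + … + δ^3); loss: 7·δ^4/(1−δ).
No profitable deviation ⇔ 2(1−δ^4) ≤ 7·δ^4, i.e. δ^4 ≥ 2/(2+7) = 2/9.
Hence δ ≥ (2/9)^(1/4) ≈ 0.687.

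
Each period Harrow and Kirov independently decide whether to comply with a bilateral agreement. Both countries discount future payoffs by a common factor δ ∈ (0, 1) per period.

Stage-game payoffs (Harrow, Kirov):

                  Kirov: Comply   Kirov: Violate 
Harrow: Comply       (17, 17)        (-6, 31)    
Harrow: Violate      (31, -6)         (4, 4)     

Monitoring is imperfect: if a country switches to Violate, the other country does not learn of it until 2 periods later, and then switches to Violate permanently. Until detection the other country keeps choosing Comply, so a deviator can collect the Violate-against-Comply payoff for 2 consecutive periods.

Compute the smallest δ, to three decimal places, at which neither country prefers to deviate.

Deviating for the 2 undetected periods gains 31−17 = 14 per period over cooperation, then loses 17−4 = 13 per period forever once punishment starts.
Gain: 14(1 + δ + … + δ^1); loss: 13·δ^2/(1−δ).
No profitable deviation ⇔ 14(1−δ^2) ≤ 13·δ^2, i.e. δ^2 ≥ 14/(14+13) = 14/27.
Hence δ ≥ (14/27)^(1/2) ≈ 0.720.

0.720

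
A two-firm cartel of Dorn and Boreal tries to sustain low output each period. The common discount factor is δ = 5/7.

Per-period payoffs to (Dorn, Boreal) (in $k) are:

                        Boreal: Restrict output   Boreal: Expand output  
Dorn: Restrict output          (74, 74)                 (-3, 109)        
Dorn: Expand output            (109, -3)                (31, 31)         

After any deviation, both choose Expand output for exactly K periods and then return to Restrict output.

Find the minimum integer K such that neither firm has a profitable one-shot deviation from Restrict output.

Need Σ_{k=1}^{K} δ^k ≥ (109−74)/(74−31) = 0.8140 at δ = 5/7.
At K = 1 the sum is 0.7143 < 0.8140; at K = 2 it is 1.2245 ≥ 0.8140.
So the minimum punishment length is K = 2.

2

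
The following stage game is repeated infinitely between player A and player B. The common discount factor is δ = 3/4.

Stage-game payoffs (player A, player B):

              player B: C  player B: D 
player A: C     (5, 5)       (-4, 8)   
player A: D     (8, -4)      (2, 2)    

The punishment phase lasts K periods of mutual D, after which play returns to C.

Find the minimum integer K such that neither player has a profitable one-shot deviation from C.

2

No profitable deviation requires (5−2)(δ+…+δ^K) ≥ 8−5, i.e. δ+…+δ^K ≥ 1 ≈ 1.0000.
With δ = 3/4, the partial sums are K=1: 0.7500, K=2: 1.3125.
K = 2 is the first length at which the sum reaches 1.0000.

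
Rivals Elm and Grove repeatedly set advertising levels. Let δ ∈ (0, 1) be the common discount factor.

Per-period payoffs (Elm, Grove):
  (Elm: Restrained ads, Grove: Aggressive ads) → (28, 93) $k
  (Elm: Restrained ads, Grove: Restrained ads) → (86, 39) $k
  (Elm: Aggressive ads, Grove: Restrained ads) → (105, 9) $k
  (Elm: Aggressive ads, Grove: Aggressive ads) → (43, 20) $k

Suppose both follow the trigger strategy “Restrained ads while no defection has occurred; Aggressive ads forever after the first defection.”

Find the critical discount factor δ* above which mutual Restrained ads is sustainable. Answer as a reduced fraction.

Elm: cooperation gives 86 each period; deviation gives 105 once then 43 forever.
  86/(1−δ) ≥ 105 + 43δ/(1−δ) ⇒ δ ≥ 19/62.
Grove: cooperation gives 39 each period; deviation gives 93 once then 20 forever.
  δ ≥ 54/73.
Both must hold, so the binding constraint is Grove's: δ ≥ 54/73.

54/73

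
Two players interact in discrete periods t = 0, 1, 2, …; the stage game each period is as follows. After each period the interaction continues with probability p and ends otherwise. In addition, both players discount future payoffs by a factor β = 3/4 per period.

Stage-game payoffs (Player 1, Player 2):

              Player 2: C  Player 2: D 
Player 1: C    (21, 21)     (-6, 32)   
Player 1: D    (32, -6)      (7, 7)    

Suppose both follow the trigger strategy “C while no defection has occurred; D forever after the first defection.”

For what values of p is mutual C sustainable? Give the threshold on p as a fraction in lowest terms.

Expected continuation weight on next period's payoff is β·p = 3/4·p, which plays the role of the discount factor.
Cooperation requires 3/4·p ≥ (32−21)/(32−7) = 11/25, hence p ≥ 44/75.

44/75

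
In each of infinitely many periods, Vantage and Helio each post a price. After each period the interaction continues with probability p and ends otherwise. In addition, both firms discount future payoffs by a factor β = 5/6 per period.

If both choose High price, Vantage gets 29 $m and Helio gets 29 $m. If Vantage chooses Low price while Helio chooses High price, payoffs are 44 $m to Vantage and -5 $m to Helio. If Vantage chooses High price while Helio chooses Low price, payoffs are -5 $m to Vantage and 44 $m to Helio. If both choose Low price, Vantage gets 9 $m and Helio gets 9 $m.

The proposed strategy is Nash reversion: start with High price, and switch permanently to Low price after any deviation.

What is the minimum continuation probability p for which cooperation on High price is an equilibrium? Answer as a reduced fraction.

Expected continuation weight on next period's payoff is β·p = 5/6·p, which plays the role of the discount factor.
Cooperation requires 5/6·p ≥ (44−29)/(44−9) = 3/7, hence p ≥ 18/35.

18/35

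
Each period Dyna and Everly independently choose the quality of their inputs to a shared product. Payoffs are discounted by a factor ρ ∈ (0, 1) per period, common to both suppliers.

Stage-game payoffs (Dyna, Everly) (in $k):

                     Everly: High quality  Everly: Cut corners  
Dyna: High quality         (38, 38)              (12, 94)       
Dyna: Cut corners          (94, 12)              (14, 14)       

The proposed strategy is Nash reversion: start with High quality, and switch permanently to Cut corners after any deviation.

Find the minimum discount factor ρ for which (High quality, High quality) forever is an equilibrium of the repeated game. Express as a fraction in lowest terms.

7/10

38/(1−ρ) ≥ 94 + 14ρ/(1−ρ)
38 ≥ 94 − 80ρ
ρ ≥ 56/80 = 7/10.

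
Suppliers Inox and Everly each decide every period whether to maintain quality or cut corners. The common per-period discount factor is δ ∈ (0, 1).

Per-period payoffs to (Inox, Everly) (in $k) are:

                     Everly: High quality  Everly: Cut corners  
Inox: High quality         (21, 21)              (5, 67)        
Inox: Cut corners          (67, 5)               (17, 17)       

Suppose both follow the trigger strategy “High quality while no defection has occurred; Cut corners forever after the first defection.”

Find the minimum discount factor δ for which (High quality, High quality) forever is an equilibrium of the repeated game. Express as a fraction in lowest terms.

One-period gain from deviating is 67 − 21 = 46. The loss is 21 − 17 = 4 in every subsequent period, with present value 4·δ/(1−δ).
Deviation is unprofitable when 4·δ/(1−δ) ≥ 46, i.e. δ/(1−δ) ≥ 23/2.
Equivalently δ ≥ 46/(46+4) = 23/25.

23/25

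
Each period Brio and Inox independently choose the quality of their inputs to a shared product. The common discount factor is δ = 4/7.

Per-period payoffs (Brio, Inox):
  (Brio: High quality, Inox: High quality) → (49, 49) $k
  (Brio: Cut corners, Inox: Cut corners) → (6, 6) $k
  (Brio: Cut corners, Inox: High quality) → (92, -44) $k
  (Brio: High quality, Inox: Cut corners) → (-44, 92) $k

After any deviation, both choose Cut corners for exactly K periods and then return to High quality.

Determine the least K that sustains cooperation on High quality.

IC: δ(1−δ^K)/(1−δ) ≥ (92−49)/(49−6) = 1.
With δ = 4/7: need 1 − δ^K ≥ 1·(1−4/7)/(4/7), i.e. δ^K ≤ 0.2500.
Since (4/7)^2 = 0.3265 and (4/7)^3 = 0.1866, the smallest such K is 3.

3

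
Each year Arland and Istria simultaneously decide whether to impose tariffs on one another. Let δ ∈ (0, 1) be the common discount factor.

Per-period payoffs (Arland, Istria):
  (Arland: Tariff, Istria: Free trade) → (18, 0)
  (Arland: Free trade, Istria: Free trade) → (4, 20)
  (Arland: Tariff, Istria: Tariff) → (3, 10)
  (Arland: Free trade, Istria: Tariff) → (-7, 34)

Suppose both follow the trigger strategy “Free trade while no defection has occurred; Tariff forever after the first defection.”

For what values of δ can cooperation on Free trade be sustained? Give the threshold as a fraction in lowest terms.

14/15

Arland's threshold: (18−4)/(18−3) = 14/15.
Istria's threshold: (34−20)/(34−10) = 7/12.
14/15 > 7/12, so Arland binds and δ* = 14/15.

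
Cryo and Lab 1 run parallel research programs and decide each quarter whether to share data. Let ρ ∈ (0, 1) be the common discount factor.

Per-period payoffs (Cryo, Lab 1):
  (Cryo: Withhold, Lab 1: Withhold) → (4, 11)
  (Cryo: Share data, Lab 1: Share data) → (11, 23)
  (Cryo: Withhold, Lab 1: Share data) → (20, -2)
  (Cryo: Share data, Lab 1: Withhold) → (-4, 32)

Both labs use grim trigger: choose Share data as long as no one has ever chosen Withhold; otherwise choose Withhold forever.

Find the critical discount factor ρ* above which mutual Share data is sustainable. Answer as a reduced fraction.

Cryo: cooperation gives 11 each period; deviation gives 20 once then 4 forever.
  11/(1−ρ) ≥ 20 + 4ρ/(1−ρ) ⇒ ρ ≥ 9/16.
Lab 1: cooperation gives 23 each period; deviation gives 32 once then 11 forever.
  ρ ≥ 9/21 = 3/7.
Both must hold, so the binding constraint is Cryo's: ρ ≥ 9/16.

9/16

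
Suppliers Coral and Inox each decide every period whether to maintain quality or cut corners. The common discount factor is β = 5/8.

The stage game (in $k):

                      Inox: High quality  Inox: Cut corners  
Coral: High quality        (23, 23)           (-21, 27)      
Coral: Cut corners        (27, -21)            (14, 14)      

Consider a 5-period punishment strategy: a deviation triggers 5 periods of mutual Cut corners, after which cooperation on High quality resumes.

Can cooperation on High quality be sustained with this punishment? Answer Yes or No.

IC: β+…+β^5 ≥ (27−23)/(23−14) = 4/9.
At β = 5/8: partial sum = 1.5077 ≥ 0.4444. Cooperation sustainable.

Yes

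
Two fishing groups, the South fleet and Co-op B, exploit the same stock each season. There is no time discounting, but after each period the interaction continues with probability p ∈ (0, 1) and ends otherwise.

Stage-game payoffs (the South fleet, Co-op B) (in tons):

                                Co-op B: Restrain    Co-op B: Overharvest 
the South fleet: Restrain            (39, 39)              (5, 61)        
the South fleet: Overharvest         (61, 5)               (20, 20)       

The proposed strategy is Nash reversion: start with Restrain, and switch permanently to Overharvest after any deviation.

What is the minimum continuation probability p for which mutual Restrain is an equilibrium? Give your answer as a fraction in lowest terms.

22/41

With no time discounting, the continuation probability p plays the role of the discount factor.
Grim-trigger IC: 39/(1−p) ≥ 61 + 20p/(1−p) ⇒ p ≥ (61−39)/(61−20) = 22/41.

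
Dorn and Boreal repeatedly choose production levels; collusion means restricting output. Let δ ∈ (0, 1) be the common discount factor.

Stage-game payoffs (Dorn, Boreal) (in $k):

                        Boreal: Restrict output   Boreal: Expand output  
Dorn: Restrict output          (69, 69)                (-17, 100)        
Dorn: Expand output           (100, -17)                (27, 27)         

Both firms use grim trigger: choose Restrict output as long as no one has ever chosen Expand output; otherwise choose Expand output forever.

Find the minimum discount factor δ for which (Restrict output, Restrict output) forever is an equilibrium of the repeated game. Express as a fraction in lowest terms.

31/73

One-period gain from deviating is 100 − 69 = 31. The loss is 69 − 27 = 42 in every subsequent period, with present value 42·δ/(1−δ).
Deviation is unprofitable when 42·δ/(1−δ) ≥ 31, i.e. δ/(1−δ) ≥ 31/42.
Equivalently δ ≥ 31/(31+42) = 31/73.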